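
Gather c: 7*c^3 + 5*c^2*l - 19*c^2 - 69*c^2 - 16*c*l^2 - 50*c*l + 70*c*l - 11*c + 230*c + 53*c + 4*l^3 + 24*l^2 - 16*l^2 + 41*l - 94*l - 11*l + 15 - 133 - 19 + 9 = 7*c^3 + c^2*(5*l - 88) + c*(-16*l^2 + 20*l + 272) + 4*l^3 + 8*l^2 - 64*l - 128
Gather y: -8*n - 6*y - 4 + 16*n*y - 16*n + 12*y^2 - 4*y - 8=-24*n + 12*y^2 + y*(16*n - 10) - 12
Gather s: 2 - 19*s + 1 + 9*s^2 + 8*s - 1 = 9*s^2 - 11*s + 2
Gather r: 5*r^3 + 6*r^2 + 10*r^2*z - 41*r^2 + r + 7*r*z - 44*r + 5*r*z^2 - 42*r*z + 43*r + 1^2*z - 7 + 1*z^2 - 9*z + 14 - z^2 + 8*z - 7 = 5*r^3 + r^2*(10*z - 35) + r*(5*z^2 - 35*z)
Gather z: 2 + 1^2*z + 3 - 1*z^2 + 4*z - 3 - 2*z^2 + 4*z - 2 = -3*z^2 + 9*z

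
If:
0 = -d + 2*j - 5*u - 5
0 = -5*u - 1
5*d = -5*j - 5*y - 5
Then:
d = -2*y/3 - 2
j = 1 - y/3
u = -1/5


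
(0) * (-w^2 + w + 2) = 0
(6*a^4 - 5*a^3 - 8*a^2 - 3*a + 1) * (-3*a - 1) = -18*a^5 + 9*a^4 + 29*a^3 + 17*a^2 - 1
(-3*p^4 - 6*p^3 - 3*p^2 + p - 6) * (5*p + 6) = -15*p^5 - 48*p^4 - 51*p^3 - 13*p^2 - 24*p - 36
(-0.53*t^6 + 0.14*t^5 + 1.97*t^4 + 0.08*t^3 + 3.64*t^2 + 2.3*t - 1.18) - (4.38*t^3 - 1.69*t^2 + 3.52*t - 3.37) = -0.53*t^6 + 0.14*t^5 + 1.97*t^4 - 4.3*t^3 + 5.33*t^2 - 1.22*t + 2.19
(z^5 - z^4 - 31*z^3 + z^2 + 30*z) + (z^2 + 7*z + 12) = z^5 - z^4 - 31*z^3 + 2*z^2 + 37*z + 12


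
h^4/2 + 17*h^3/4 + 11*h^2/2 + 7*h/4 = h*(h/2 + 1/2)*(h + 1/2)*(h + 7)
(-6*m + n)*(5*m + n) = -30*m^2 - m*n + n^2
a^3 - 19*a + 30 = (a - 3)*(a - 2)*(a + 5)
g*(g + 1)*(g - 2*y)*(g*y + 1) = g^4*y - 2*g^3*y^2 + g^3*y + g^3 - 2*g^2*y^2 - 2*g^2*y + g^2 - 2*g*y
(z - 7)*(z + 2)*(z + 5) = z^3 - 39*z - 70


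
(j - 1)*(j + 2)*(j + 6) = j^3 + 7*j^2 + 4*j - 12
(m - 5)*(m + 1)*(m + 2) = m^3 - 2*m^2 - 13*m - 10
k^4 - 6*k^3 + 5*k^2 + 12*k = k*(k - 4)*(k - 3)*(k + 1)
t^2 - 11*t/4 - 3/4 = (t - 3)*(t + 1/4)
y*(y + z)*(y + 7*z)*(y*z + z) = y^4*z + 8*y^3*z^2 + y^3*z + 7*y^2*z^3 + 8*y^2*z^2 + 7*y*z^3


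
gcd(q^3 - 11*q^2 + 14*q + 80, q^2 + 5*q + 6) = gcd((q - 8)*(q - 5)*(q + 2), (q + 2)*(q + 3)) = q + 2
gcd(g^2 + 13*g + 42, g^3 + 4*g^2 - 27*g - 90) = g + 6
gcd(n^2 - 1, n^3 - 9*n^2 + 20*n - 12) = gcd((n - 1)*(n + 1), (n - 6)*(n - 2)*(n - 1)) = n - 1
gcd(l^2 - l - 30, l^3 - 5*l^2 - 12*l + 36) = l - 6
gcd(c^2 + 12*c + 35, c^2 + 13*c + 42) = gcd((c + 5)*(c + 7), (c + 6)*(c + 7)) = c + 7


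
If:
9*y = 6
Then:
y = 2/3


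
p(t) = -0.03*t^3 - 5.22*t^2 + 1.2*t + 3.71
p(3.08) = -42.99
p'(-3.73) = 38.89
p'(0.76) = -6.79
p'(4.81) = -51.10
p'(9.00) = -100.05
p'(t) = -0.09*t^2 - 10.44*t + 1.2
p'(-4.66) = 47.90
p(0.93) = 0.29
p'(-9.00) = 87.87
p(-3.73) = -71.83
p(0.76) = 1.59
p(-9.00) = -408.04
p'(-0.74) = 8.88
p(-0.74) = -0.02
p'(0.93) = -8.59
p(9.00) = -430.18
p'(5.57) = -59.74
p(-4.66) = -112.20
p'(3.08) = -31.81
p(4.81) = -114.63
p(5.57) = -156.74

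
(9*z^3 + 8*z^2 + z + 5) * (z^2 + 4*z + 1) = 9*z^5 + 44*z^4 + 42*z^3 + 17*z^2 + 21*z + 5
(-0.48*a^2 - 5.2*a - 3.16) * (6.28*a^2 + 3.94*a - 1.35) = -3.0144*a^4 - 34.5472*a^3 - 39.6848*a^2 - 5.4304*a + 4.266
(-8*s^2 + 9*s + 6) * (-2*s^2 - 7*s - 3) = 16*s^4 + 38*s^3 - 51*s^2 - 69*s - 18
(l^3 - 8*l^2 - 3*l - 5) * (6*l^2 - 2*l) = 6*l^5 - 50*l^4 - 2*l^3 - 24*l^2 + 10*l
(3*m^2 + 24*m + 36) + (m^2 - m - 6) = 4*m^2 + 23*m + 30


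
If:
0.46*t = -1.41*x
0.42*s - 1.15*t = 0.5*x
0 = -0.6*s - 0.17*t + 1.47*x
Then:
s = 0.00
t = 0.00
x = 0.00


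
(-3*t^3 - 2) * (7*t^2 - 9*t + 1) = -21*t^5 + 27*t^4 - 3*t^3 - 14*t^2 + 18*t - 2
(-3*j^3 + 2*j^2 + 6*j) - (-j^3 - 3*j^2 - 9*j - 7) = -2*j^3 + 5*j^2 + 15*j + 7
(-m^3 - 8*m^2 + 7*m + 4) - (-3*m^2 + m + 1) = -m^3 - 5*m^2 + 6*m + 3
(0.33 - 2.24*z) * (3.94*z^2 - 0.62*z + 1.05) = -8.8256*z^3 + 2.689*z^2 - 2.5566*z + 0.3465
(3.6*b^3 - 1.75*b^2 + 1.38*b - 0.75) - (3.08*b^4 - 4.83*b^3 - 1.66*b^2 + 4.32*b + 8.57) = -3.08*b^4 + 8.43*b^3 - 0.0900000000000001*b^2 - 2.94*b - 9.32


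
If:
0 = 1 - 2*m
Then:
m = 1/2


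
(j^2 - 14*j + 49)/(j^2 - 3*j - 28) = (j - 7)/(j + 4)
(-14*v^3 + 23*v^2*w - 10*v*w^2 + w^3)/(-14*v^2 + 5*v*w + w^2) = (7*v^2 - 8*v*w + w^2)/(7*v + w)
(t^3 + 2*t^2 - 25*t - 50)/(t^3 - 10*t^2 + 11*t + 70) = (t + 5)/(t - 7)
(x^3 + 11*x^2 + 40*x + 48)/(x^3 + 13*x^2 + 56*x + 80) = (x + 3)/(x + 5)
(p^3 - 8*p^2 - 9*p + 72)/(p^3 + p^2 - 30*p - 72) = (p^2 - 11*p + 24)/(p^2 - 2*p - 24)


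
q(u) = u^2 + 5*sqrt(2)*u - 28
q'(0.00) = 7.07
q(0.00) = -28.00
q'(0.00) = 7.07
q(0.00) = -28.00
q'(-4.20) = -1.33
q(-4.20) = -40.06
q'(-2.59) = 1.89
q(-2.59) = -39.61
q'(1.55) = 10.17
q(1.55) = -14.64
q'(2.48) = 12.03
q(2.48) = -4.31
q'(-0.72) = 5.63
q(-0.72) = -32.57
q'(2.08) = 11.23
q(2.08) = -8.97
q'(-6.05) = -5.03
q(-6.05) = -34.18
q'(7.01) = 21.09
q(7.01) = 70.71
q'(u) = 2*u + 5*sqrt(2)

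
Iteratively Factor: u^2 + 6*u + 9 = (u + 3)*(u + 3)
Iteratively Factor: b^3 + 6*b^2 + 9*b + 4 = (b + 1)*(b^2 + 5*b + 4) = (b + 1)^2*(b + 4)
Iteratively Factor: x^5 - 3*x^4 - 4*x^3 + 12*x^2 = (x)*(x^4 - 3*x^3 - 4*x^2 + 12*x) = x*(x + 2)*(x^3 - 5*x^2 + 6*x) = x*(x - 2)*(x + 2)*(x^2 - 3*x) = x*(x - 3)*(x - 2)*(x + 2)*(x)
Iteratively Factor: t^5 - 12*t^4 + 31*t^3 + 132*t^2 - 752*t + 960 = (t - 4)*(t^4 - 8*t^3 - t^2 + 128*t - 240) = (t - 4)^2*(t^3 - 4*t^2 - 17*t + 60) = (t - 4)^2*(t - 3)*(t^2 - t - 20) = (t - 4)^2*(t - 3)*(t + 4)*(t - 5)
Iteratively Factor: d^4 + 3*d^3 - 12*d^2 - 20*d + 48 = (d + 3)*(d^3 - 12*d + 16) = (d + 3)*(d + 4)*(d^2 - 4*d + 4) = (d - 2)*(d + 3)*(d + 4)*(d - 2)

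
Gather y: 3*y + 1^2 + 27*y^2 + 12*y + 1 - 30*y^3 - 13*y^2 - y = -30*y^3 + 14*y^2 + 14*y + 2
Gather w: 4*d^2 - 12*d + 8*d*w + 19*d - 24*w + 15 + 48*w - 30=4*d^2 + 7*d + w*(8*d + 24) - 15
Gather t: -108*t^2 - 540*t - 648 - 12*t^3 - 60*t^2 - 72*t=-12*t^3 - 168*t^2 - 612*t - 648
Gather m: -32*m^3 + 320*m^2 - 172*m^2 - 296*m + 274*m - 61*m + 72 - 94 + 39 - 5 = -32*m^3 + 148*m^2 - 83*m + 12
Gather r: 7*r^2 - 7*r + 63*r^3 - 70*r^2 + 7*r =63*r^3 - 63*r^2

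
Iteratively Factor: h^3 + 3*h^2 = (h)*(h^2 + 3*h) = h*(h + 3)*(h)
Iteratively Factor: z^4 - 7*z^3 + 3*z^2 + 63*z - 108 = (z - 4)*(z^3 - 3*z^2 - 9*z + 27) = (z - 4)*(z - 3)*(z^2 - 9) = (z - 4)*(z - 3)^2*(z + 3)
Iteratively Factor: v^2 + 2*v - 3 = (v + 3)*(v - 1)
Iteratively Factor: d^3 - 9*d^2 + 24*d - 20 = (d - 2)*(d^2 - 7*d + 10) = (d - 2)^2*(d - 5)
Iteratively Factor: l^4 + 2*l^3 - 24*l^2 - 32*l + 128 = (l - 2)*(l^3 + 4*l^2 - 16*l - 64) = (l - 2)*(l + 4)*(l^2 - 16) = (l - 2)*(l + 4)^2*(l - 4)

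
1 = 1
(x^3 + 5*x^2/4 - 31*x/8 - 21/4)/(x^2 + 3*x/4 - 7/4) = (x^2 - x/2 - 3)/(x - 1)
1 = 1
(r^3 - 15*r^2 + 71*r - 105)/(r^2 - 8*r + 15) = r - 7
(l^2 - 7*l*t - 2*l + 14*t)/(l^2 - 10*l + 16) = (l - 7*t)/(l - 8)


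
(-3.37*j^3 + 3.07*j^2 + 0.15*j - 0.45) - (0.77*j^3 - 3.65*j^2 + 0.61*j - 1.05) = -4.14*j^3 + 6.72*j^2 - 0.46*j + 0.6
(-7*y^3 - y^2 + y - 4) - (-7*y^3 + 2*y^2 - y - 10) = -3*y^2 + 2*y + 6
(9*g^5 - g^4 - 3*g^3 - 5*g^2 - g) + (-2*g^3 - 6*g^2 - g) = 9*g^5 - g^4 - 5*g^3 - 11*g^2 - 2*g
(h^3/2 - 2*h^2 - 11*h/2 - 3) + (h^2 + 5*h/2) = h^3/2 - h^2 - 3*h - 3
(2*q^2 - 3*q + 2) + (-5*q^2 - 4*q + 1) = -3*q^2 - 7*q + 3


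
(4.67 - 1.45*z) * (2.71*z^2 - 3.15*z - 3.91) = -3.9295*z^3 + 17.2232*z^2 - 9.041*z - 18.2597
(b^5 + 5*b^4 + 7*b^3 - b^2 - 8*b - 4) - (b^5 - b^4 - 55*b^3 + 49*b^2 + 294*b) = 6*b^4 + 62*b^3 - 50*b^2 - 302*b - 4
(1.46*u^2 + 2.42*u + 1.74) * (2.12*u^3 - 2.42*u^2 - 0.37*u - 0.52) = 3.0952*u^5 + 1.5972*u^4 - 2.7078*u^3 - 5.8654*u^2 - 1.9022*u - 0.9048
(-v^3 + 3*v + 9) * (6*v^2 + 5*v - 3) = -6*v^5 - 5*v^4 + 21*v^3 + 69*v^2 + 36*v - 27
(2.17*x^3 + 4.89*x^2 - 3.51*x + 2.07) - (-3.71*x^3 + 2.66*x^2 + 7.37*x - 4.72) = 5.88*x^3 + 2.23*x^2 - 10.88*x + 6.79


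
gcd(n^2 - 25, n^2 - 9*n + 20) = n - 5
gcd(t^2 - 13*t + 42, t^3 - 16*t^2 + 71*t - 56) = t - 7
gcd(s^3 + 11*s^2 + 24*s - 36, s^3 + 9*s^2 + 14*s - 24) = s^2 + 5*s - 6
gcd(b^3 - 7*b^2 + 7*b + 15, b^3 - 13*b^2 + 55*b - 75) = b^2 - 8*b + 15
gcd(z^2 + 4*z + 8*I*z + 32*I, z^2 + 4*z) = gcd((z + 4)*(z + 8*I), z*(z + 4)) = z + 4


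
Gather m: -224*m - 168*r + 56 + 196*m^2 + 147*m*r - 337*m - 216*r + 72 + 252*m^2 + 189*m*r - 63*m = 448*m^2 + m*(336*r - 624) - 384*r + 128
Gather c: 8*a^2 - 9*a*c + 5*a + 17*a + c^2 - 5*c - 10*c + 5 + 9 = 8*a^2 + 22*a + c^2 + c*(-9*a - 15) + 14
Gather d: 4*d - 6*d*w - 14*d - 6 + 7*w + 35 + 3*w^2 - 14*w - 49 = d*(-6*w - 10) + 3*w^2 - 7*w - 20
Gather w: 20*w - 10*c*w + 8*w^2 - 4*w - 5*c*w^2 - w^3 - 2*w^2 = -w^3 + w^2*(6 - 5*c) + w*(16 - 10*c)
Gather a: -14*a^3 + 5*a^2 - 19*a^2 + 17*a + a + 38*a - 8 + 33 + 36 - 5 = -14*a^3 - 14*a^2 + 56*a + 56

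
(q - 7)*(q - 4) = q^2 - 11*q + 28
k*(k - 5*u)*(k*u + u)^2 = k^4*u^2 - 5*k^3*u^3 + 2*k^3*u^2 - 10*k^2*u^3 + k^2*u^2 - 5*k*u^3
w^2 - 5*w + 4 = (w - 4)*(w - 1)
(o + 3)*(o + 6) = o^2 + 9*o + 18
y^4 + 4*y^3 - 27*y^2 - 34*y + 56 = (y - 4)*(y - 1)*(y + 2)*(y + 7)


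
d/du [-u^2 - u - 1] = -2*u - 1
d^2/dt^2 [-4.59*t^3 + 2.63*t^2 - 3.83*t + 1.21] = 5.26 - 27.54*t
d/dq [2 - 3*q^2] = -6*q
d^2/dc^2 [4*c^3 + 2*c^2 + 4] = 24*c + 4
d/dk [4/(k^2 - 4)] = -8*k/(k^2 - 4)^2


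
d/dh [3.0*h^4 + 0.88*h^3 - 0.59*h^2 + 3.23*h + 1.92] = 12.0*h^3 + 2.64*h^2 - 1.18*h + 3.23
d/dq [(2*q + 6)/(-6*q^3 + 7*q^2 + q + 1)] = 2*(-6*q^3 + 7*q^2 + q - (q + 3)*(-18*q^2 + 14*q + 1) + 1)/(-6*q^3 + 7*q^2 + q + 1)^2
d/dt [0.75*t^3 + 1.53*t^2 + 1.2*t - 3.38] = 2.25*t^2 + 3.06*t + 1.2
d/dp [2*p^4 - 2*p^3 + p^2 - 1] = 2*p*(4*p^2 - 3*p + 1)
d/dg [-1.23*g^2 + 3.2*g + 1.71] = 3.2 - 2.46*g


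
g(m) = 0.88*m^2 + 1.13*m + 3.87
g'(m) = 1.76*m + 1.13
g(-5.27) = 22.36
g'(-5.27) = -8.15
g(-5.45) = 23.85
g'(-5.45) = -8.46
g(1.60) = 7.93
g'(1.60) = 3.95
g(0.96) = 5.77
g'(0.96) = 2.82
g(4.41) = 25.97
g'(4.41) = 8.89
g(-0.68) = 3.51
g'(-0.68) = -0.07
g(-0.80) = 3.53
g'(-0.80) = -0.28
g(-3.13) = 8.95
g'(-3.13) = -4.38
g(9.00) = 85.32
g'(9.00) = 16.97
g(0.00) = 3.87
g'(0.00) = 1.13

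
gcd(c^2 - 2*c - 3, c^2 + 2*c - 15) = c - 3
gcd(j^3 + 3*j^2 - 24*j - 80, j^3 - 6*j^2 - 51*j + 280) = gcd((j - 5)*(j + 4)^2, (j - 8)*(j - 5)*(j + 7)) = j - 5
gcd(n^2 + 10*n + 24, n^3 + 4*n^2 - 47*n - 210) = n + 6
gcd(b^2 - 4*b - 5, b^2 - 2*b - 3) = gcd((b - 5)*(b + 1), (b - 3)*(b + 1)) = b + 1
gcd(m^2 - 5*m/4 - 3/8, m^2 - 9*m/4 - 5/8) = m + 1/4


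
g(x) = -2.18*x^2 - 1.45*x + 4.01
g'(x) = -4.36*x - 1.45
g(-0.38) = 4.25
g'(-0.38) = 0.21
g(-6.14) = -69.27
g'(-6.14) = 25.32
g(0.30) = 3.38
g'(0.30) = -2.76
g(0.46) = 2.88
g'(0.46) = -3.46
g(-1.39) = 1.81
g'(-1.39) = 4.61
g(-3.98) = -24.75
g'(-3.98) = 15.90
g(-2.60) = -6.96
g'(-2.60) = 9.89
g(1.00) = 0.38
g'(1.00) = -5.81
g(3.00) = -19.96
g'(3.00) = -14.53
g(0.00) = 4.01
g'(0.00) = -1.45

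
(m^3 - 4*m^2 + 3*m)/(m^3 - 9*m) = (m - 1)/(m + 3)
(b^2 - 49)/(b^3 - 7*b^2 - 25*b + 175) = (b + 7)/(b^2 - 25)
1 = 1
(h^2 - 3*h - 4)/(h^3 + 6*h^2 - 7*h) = (h^2 - 3*h - 4)/(h*(h^2 + 6*h - 7))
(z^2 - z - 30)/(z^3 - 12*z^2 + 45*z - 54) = (z + 5)/(z^2 - 6*z + 9)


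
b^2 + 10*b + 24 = (b + 4)*(b + 6)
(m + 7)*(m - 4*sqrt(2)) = m^2 - 4*sqrt(2)*m + 7*m - 28*sqrt(2)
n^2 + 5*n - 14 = (n - 2)*(n + 7)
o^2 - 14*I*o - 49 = (o - 7*I)^2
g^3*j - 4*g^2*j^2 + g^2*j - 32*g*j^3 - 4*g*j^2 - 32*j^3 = (g - 8*j)*(g + 4*j)*(g*j + j)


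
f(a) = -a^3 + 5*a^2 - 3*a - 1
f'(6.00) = -51.00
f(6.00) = -55.00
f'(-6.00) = -171.00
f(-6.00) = 413.00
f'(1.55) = 5.29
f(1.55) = 2.64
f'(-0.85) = -13.67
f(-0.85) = 5.78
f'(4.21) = -14.07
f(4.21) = 0.37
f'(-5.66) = -155.71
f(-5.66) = 357.48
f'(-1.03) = -16.48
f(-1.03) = 8.49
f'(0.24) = -0.77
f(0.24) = -1.45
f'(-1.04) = -16.64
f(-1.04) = 8.65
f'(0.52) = 1.39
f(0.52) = -1.35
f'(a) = -3*a^2 + 10*a - 3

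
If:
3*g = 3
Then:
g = 1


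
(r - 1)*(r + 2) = r^2 + r - 2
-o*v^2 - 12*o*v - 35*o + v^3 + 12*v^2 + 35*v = (-o + v)*(v + 5)*(v + 7)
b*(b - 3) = b^2 - 3*b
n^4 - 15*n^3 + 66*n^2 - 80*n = n*(n - 8)*(n - 5)*(n - 2)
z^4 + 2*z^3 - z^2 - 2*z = z*(z - 1)*(z + 1)*(z + 2)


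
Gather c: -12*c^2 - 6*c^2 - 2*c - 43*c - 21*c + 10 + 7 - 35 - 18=-18*c^2 - 66*c - 36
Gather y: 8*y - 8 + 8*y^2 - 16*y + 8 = 8*y^2 - 8*y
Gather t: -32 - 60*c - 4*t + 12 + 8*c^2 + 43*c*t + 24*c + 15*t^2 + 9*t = 8*c^2 - 36*c + 15*t^2 + t*(43*c + 5) - 20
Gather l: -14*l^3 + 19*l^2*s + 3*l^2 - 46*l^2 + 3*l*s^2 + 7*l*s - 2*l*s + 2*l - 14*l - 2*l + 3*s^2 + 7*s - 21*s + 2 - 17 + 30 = -14*l^3 + l^2*(19*s - 43) + l*(3*s^2 + 5*s - 14) + 3*s^2 - 14*s + 15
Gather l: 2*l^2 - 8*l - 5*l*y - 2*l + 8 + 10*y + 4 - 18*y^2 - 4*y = 2*l^2 + l*(-5*y - 10) - 18*y^2 + 6*y + 12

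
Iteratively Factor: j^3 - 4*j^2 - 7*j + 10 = (j - 5)*(j^2 + j - 2) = (j - 5)*(j + 2)*(j - 1)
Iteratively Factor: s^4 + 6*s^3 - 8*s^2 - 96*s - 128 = (s + 2)*(s^3 + 4*s^2 - 16*s - 64) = (s - 4)*(s + 2)*(s^2 + 8*s + 16) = (s - 4)*(s + 2)*(s + 4)*(s + 4)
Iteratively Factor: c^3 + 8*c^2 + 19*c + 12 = (c + 3)*(c^2 + 5*c + 4) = (c + 1)*(c + 3)*(c + 4)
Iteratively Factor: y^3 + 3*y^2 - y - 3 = (y - 1)*(y^2 + 4*y + 3) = (y - 1)*(y + 1)*(y + 3)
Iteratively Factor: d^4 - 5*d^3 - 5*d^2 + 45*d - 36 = (d - 1)*(d^3 - 4*d^2 - 9*d + 36) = (d - 3)*(d - 1)*(d^2 - d - 12) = (d - 4)*(d - 3)*(d - 1)*(d + 3)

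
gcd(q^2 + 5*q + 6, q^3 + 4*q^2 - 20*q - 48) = q + 2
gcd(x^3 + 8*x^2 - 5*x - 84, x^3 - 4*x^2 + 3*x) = x - 3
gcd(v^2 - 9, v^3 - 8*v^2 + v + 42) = v - 3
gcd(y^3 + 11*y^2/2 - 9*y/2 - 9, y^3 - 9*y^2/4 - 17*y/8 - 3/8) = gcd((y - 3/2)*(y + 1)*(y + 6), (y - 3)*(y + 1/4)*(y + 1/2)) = 1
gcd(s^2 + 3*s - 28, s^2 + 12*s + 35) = s + 7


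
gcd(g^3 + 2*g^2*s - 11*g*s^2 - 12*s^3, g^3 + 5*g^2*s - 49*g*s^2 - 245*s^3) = 1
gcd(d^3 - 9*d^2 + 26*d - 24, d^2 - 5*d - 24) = 1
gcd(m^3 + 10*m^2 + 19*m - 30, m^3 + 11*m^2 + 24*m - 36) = m^2 + 5*m - 6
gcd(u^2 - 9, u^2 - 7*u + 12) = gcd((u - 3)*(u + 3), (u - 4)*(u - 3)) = u - 3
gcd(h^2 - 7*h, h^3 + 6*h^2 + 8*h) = h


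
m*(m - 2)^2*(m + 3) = m^4 - m^3 - 8*m^2 + 12*m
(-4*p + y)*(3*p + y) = -12*p^2 - p*y + y^2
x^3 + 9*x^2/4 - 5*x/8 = x*(x - 1/4)*(x + 5/2)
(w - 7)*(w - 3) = w^2 - 10*w + 21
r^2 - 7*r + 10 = (r - 5)*(r - 2)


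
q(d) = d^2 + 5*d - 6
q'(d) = 2*d + 5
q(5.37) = 49.69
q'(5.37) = 15.74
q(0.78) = -1.49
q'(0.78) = 6.56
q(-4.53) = -8.13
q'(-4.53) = -4.06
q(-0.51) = -8.29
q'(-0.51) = 3.98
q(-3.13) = -11.85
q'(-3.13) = -1.26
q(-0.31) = -7.45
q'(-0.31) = 4.38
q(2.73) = 15.10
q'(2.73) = 10.46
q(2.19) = 9.75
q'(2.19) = 9.38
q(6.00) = 60.00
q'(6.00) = 17.00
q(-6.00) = 0.00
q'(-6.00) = -7.00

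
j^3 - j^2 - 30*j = j*(j - 6)*(j + 5)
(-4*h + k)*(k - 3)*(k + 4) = -4*h*k^2 - 4*h*k + 48*h + k^3 + k^2 - 12*k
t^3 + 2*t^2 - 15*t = t*(t - 3)*(t + 5)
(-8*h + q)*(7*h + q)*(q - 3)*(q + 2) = -56*h^2*q^2 + 56*h^2*q + 336*h^2 - h*q^3 + h*q^2 + 6*h*q + q^4 - q^3 - 6*q^2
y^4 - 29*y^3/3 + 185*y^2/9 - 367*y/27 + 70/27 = (y - 7)*(y - 5/3)*(y - 2/3)*(y - 1/3)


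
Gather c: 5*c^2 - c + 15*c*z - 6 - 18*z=5*c^2 + c*(15*z - 1) - 18*z - 6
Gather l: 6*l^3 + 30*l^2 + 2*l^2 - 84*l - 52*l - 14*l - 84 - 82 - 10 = 6*l^3 + 32*l^2 - 150*l - 176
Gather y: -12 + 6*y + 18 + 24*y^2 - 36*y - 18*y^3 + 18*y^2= -18*y^3 + 42*y^2 - 30*y + 6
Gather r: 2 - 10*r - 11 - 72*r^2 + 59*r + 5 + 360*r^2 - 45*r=288*r^2 + 4*r - 4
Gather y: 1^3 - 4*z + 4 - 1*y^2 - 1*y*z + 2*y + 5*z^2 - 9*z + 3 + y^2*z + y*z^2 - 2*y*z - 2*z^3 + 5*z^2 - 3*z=y^2*(z - 1) + y*(z^2 - 3*z + 2) - 2*z^3 + 10*z^2 - 16*z + 8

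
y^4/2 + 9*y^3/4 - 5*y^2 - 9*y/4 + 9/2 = (y/2 + 1/2)*(y - 3/2)*(y - 1)*(y + 6)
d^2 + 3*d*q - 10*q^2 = (d - 2*q)*(d + 5*q)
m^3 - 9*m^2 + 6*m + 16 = (m - 8)*(m - 2)*(m + 1)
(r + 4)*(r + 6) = r^2 + 10*r + 24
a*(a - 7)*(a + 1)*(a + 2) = a^4 - 4*a^3 - 19*a^2 - 14*a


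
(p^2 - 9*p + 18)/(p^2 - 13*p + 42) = (p - 3)/(p - 7)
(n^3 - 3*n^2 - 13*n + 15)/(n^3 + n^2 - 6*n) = (n^2 - 6*n + 5)/(n*(n - 2))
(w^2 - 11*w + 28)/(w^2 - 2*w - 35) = (w - 4)/(w + 5)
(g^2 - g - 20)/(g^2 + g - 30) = (g + 4)/(g + 6)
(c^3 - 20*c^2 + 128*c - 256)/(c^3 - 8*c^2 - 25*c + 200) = (c^2 - 12*c + 32)/(c^2 - 25)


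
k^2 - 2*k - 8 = (k - 4)*(k + 2)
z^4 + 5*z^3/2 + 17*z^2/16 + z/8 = z*(z + 1/4)^2*(z + 2)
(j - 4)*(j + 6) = j^2 + 2*j - 24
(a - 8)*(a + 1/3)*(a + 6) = a^3 - 5*a^2/3 - 146*a/3 - 16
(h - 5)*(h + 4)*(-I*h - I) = -I*h^3 + 21*I*h + 20*I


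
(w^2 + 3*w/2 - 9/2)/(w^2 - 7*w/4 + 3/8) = 4*(w + 3)/(4*w - 1)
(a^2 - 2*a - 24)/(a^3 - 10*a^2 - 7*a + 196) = (a - 6)/(a^2 - 14*a + 49)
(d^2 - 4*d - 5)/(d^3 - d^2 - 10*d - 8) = (d - 5)/(d^2 - 2*d - 8)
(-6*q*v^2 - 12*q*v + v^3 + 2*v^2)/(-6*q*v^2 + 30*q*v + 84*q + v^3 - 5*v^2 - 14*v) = v/(v - 7)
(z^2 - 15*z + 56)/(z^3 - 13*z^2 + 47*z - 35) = (z - 8)/(z^2 - 6*z + 5)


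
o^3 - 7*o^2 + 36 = (o - 6)*(o - 3)*(o + 2)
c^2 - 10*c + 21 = (c - 7)*(c - 3)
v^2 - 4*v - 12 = (v - 6)*(v + 2)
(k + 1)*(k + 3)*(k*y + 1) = k^3*y + 4*k^2*y + k^2 + 3*k*y + 4*k + 3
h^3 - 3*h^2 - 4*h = h*(h - 4)*(h + 1)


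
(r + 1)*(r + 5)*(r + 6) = r^3 + 12*r^2 + 41*r + 30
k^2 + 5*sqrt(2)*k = k*(k + 5*sqrt(2))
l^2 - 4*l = l*(l - 4)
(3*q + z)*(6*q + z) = 18*q^2 + 9*q*z + z^2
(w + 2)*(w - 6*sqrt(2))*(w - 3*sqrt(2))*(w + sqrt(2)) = w^4 - 8*sqrt(2)*w^3 + 2*w^3 - 16*sqrt(2)*w^2 + 18*w^2 + 36*w + 36*sqrt(2)*w + 72*sqrt(2)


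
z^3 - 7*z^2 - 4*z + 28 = (z - 7)*(z - 2)*(z + 2)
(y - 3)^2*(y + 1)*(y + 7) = y^4 + 2*y^3 - 32*y^2 + 30*y + 63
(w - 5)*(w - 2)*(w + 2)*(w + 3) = w^4 - 2*w^3 - 19*w^2 + 8*w + 60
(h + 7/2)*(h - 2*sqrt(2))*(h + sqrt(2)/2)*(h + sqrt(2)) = h^4 - sqrt(2)*h^3/2 + 7*h^3/2 - 5*h^2 - 7*sqrt(2)*h^2/4 - 35*h/2 - 2*sqrt(2)*h - 7*sqrt(2)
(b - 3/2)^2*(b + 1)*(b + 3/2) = b^4 - b^3/2 - 15*b^2/4 + 9*b/8 + 27/8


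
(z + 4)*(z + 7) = z^2 + 11*z + 28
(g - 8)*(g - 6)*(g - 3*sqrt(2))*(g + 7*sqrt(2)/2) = g^4 - 14*g^3 + sqrt(2)*g^3/2 - 7*sqrt(2)*g^2 + 27*g^2 + 24*sqrt(2)*g + 294*g - 1008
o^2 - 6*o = o*(o - 6)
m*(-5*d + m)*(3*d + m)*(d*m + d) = -15*d^3*m^2 - 15*d^3*m - 2*d^2*m^3 - 2*d^2*m^2 + d*m^4 + d*m^3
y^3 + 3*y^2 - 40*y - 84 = (y - 6)*(y + 2)*(y + 7)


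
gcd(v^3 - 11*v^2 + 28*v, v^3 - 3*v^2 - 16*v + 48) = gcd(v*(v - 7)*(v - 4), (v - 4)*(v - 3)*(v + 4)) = v - 4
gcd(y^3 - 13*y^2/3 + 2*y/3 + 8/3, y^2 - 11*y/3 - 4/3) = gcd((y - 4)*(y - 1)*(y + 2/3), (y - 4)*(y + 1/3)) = y - 4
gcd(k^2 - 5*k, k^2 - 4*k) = k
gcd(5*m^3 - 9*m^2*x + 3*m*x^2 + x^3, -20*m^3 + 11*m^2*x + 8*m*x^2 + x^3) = -5*m^2 + 4*m*x + x^2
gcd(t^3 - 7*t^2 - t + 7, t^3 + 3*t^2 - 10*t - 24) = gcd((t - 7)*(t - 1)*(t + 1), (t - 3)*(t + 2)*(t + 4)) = 1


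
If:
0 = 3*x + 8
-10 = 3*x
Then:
No Solution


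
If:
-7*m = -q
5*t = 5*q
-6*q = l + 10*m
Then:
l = -52*t/7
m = t/7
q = t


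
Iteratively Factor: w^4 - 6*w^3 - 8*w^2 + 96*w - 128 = (w - 2)*(w^3 - 4*w^2 - 16*w + 64) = (w - 2)*(w + 4)*(w^2 - 8*w + 16) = (w - 4)*(w - 2)*(w + 4)*(w - 4)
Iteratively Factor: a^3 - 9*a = (a - 3)*(a^2 + 3*a) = (a - 3)*(a + 3)*(a)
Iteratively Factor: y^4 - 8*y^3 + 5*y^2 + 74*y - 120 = (y - 5)*(y^3 - 3*y^2 - 10*y + 24) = (y - 5)*(y + 3)*(y^2 - 6*y + 8) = (y - 5)*(y - 4)*(y + 3)*(y - 2)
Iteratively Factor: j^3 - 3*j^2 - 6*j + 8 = (j - 1)*(j^2 - 2*j - 8) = (j - 1)*(j + 2)*(j - 4)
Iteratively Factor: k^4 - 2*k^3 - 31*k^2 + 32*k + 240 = (k + 3)*(k^3 - 5*k^2 - 16*k + 80) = (k - 4)*(k + 3)*(k^2 - k - 20) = (k - 5)*(k - 4)*(k + 3)*(k + 4)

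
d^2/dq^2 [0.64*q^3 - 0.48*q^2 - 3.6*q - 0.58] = 3.84*q - 0.96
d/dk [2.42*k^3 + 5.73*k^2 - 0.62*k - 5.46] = 7.26*k^2 + 11.46*k - 0.62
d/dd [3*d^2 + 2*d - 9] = 6*d + 2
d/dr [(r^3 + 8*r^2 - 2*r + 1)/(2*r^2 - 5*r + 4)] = (2*r^4 - 10*r^3 - 24*r^2 + 60*r - 3)/(4*r^4 - 20*r^3 + 41*r^2 - 40*r + 16)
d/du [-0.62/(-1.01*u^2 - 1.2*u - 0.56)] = (-1.2524*u - 0.744)/(1.01*u^2 + 1.2*u + 0.56)^2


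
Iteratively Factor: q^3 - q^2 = (q)*(q^2 - q) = q^2*(q - 1)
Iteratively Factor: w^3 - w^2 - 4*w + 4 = (w - 2)*(w^2 + w - 2) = (w - 2)*(w + 2)*(w - 1)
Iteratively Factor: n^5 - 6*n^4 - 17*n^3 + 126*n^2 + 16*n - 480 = (n + 2)*(n^4 - 8*n^3 - n^2 + 128*n - 240) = (n - 5)*(n + 2)*(n^3 - 3*n^2 - 16*n + 48) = (n - 5)*(n - 3)*(n + 2)*(n^2 - 16) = (n - 5)*(n - 4)*(n - 3)*(n + 2)*(n + 4)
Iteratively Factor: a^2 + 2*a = (a)*(a + 2)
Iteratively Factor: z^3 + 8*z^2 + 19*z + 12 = (z + 1)*(z^2 + 7*z + 12) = (z + 1)*(z + 4)*(z + 3)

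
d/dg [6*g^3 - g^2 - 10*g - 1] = 18*g^2 - 2*g - 10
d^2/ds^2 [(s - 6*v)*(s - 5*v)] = 2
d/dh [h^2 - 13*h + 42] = 2*h - 13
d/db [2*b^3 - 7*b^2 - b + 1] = 6*b^2 - 14*b - 1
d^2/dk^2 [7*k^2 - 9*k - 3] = 14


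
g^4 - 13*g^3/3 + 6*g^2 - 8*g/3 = g*(g - 2)*(g - 4/3)*(g - 1)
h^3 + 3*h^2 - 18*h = h*(h - 3)*(h + 6)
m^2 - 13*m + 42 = (m - 7)*(m - 6)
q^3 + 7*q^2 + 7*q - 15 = (q - 1)*(q + 3)*(q + 5)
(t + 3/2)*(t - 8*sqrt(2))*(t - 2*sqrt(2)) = t^3 - 10*sqrt(2)*t^2 + 3*t^2/2 - 15*sqrt(2)*t + 32*t + 48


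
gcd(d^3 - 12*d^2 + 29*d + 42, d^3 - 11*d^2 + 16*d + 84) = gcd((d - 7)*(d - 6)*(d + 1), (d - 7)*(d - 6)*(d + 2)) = d^2 - 13*d + 42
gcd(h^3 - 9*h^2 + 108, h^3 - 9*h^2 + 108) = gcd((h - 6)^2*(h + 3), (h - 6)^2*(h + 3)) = h^3 - 9*h^2 + 108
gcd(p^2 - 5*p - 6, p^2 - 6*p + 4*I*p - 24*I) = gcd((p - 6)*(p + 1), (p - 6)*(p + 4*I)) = p - 6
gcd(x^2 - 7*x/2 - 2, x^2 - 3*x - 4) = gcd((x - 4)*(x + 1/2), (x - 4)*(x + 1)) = x - 4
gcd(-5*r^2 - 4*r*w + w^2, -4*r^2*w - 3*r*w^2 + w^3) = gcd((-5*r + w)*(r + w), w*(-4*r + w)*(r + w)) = r + w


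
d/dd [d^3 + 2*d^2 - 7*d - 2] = 3*d^2 + 4*d - 7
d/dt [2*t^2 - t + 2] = 4*t - 1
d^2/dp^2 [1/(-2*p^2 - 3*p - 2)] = 2*(4*p^2 + 6*p - (4*p + 3)^2 + 4)/(2*p^2 + 3*p + 2)^3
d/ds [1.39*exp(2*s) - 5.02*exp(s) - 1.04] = (2.78*exp(s) - 5.02)*exp(s)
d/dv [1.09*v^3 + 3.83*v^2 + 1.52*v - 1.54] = 3.27*v^2 + 7.66*v + 1.52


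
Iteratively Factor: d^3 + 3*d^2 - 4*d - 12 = (d - 2)*(d^2 + 5*d + 6) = (d - 2)*(d + 3)*(d + 2)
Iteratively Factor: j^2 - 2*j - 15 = (j + 3)*(j - 5)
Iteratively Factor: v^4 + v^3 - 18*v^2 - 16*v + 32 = (v - 1)*(v^3 + 2*v^2 - 16*v - 32) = (v - 4)*(v - 1)*(v^2 + 6*v + 8) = (v - 4)*(v - 1)*(v + 4)*(v + 2)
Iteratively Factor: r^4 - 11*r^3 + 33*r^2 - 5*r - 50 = (r - 2)*(r^3 - 9*r^2 + 15*r + 25) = (r - 2)*(r + 1)*(r^2 - 10*r + 25) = (r - 5)*(r - 2)*(r + 1)*(r - 5)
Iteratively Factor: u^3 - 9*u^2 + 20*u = (u)*(u^2 - 9*u + 20) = u*(u - 5)*(u - 4)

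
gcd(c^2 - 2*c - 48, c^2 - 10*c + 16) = c - 8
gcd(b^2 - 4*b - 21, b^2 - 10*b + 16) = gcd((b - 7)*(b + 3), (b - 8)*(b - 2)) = 1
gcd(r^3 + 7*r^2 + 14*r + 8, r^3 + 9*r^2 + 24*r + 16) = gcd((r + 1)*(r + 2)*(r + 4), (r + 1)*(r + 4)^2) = r^2 + 5*r + 4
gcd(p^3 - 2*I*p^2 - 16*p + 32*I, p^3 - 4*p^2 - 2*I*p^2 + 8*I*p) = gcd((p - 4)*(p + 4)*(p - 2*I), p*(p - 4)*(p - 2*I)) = p^2 + p*(-4 - 2*I) + 8*I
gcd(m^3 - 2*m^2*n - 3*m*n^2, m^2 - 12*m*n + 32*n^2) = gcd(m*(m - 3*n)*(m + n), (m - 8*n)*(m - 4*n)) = 1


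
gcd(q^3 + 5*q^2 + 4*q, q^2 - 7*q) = q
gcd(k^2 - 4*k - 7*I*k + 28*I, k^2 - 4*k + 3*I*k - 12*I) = k - 4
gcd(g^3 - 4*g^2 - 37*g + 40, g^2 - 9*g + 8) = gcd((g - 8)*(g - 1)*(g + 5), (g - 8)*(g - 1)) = g^2 - 9*g + 8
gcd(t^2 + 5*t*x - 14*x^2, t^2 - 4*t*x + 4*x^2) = -t + 2*x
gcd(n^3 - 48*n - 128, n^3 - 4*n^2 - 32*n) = n^2 - 4*n - 32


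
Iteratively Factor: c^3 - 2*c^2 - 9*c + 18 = (c - 3)*(c^2 + c - 6) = (c - 3)*(c + 3)*(c - 2)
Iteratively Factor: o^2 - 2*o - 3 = (o + 1)*(o - 3)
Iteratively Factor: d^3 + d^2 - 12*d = (d)*(d^2 + d - 12) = d*(d - 3)*(d + 4)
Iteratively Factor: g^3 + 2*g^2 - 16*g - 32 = (g - 4)*(g^2 + 6*g + 8) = (g - 4)*(g + 2)*(g + 4)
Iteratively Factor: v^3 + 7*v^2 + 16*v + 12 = (v + 2)*(v^2 + 5*v + 6) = (v + 2)*(v + 3)*(v + 2)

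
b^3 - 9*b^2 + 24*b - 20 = (b - 5)*(b - 2)^2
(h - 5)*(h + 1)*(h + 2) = h^3 - 2*h^2 - 13*h - 10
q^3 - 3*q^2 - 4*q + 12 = (q - 3)*(q - 2)*(q + 2)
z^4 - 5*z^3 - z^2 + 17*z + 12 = (z - 4)*(z - 3)*(z + 1)^2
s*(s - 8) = s^2 - 8*s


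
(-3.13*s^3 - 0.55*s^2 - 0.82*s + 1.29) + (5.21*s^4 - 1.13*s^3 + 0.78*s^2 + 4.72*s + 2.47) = 5.21*s^4 - 4.26*s^3 + 0.23*s^2 + 3.9*s + 3.76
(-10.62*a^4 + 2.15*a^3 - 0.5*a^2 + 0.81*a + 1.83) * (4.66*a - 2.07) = -49.4892*a^5 + 32.0024*a^4 - 6.7805*a^3 + 4.8096*a^2 + 6.8511*a - 3.7881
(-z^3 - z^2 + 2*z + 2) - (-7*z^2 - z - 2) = -z^3 + 6*z^2 + 3*z + 4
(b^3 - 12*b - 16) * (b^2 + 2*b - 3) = b^5 + 2*b^4 - 15*b^3 - 40*b^2 + 4*b + 48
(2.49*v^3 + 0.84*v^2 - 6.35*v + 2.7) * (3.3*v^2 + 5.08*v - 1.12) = 8.217*v^5 + 15.4212*v^4 - 19.4766*v^3 - 24.2888*v^2 + 20.828*v - 3.024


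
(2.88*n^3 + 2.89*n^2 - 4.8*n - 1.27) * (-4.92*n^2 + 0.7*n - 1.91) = -14.1696*n^5 - 12.2028*n^4 + 20.1382*n^3 - 2.6315*n^2 + 8.279*n + 2.4257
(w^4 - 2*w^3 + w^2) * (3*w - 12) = 3*w^5 - 18*w^4 + 27*w^3 - 12*w^2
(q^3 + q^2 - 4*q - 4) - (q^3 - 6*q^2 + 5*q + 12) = 7*q^2 - 9*q - 16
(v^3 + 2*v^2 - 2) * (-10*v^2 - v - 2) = -10*v^5 - 21*v^4 - 4*v^3 + 16*v^2 + 2*v + 4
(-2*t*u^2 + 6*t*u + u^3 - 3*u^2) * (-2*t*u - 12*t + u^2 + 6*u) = 4*t^2*u^3 + 12*t^2*u^2 - 72*t^2*u - 4*t*u^4 - 12*t*u^3 + 72*t*u^2 + u^5 + 3*u^4 - 18*u^3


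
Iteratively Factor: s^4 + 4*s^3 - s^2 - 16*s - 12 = (s + 2)*(s^3 + 2*s^2 - 5*s - 6) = (s + 2)*(s + 3)*(s^2 - s - 2) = (s + 1)*(s + 2)*(s + 3)*(s - 2)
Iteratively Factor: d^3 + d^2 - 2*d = (d)*(d^2 + d - 2) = d*(d + 2)*(d - 1)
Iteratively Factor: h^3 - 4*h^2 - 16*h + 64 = (h + 4)*(h^2 - 8*h + 16) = (h - 4)*(h + 4)*(h - 4)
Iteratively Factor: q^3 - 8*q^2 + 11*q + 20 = (q - 4)*(q^2 - 4*q - 5) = (q - 4)*(q + 1)*(q - 5)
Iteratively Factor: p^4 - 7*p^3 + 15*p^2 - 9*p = (p - 3)*(p^3 - 4*p^2 + 3*p) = p*(p - 3)*(p^2 - 4*p + 3) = p*(p - 3)*(p - 1)*(p - 3)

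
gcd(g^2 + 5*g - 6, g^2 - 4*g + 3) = g - 1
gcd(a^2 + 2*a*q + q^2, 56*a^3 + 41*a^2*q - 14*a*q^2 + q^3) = a + q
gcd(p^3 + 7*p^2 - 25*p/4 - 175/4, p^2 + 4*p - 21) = p + 7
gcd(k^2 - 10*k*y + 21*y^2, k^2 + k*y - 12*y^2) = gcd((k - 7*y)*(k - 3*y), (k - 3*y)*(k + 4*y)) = -k + 3*y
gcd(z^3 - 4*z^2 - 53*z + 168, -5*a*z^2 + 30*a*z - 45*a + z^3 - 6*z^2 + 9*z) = z - 3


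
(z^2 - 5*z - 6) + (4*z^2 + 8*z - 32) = 5*z^2 + 3*z - 38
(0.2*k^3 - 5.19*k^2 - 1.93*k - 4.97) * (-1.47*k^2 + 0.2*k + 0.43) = -0.294*k^5 + 7.6693*k^4 + 1.8851*k^3 + 4.6882*k^2 - 1.8239*k - 2.1371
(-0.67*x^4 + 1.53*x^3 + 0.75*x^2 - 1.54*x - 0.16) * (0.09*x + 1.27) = -0.0603*x^5 - 0.7132*x^4 + 2.0106*x^3 + 0.8139*x^2 - 1.9702*x - 0.2032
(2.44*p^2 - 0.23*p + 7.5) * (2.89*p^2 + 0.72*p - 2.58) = 7.0516*p^4 + 1.0921*p^3 + 15.2142*p^2 + 5.9934*p - 19.35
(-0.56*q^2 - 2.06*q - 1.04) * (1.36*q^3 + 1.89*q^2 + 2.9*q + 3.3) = -0.7616*q^5 - 3.86*q^4 - 6.9318*q^3 - 9.7876*q^2 - 9.814*q - 3.432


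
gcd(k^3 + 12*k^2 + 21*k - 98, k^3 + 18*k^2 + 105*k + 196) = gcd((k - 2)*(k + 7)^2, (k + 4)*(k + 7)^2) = k^2 + 14*k + 49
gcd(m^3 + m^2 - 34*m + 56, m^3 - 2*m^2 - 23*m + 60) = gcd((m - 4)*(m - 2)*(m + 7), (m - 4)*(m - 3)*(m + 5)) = m - 4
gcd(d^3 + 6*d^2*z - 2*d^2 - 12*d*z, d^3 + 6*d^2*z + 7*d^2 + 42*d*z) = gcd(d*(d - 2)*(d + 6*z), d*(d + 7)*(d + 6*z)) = d^2 + 6*d*z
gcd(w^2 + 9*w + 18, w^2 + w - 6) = w + 3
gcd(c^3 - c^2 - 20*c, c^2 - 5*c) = c^2 - 5*c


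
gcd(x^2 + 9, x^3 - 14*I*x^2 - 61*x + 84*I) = x - 3*I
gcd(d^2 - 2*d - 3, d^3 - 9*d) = d - 3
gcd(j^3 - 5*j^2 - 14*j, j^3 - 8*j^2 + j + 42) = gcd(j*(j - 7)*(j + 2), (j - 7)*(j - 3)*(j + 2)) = j^2 - 5*j - 14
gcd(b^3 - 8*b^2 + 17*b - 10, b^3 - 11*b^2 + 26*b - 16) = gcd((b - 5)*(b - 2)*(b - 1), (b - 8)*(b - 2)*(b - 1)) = b^2 - 3*b + 2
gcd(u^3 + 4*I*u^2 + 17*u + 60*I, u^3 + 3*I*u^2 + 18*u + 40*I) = u^2 + I*u + 20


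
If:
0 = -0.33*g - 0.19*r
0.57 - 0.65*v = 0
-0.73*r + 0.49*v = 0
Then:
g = -0.34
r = 0.59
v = 0.88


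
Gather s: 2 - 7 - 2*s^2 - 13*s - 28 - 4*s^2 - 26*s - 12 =-6*s^2 - 39*s - 45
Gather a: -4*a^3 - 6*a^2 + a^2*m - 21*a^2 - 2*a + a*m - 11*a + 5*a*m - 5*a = -4*a^3 + a^2*(m - 27) + a*(6*m - 18)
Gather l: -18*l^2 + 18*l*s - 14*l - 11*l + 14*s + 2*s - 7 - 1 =-18*l^2 + l*(18*s - 25) + 16*s - 8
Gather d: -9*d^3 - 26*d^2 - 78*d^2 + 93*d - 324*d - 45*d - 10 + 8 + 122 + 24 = -9*d^3 - 104*d^2 - 276*d + 144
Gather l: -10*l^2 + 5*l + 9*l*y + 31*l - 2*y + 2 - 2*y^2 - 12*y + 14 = -10*l^2 + l*(9*y + 36) - 2*y^2 - 14*y + 16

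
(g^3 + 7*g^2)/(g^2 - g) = g*(g + 7)/(g - 1)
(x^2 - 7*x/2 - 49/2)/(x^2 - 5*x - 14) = (x + 7/2)/(x + 2)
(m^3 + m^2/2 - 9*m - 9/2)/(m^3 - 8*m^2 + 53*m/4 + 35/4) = 2*(m^2 - 9)/(2*m^2 - 17*m + 35)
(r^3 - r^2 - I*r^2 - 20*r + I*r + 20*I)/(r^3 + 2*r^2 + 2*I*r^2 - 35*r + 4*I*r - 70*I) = (r^2 + r*(4 - I) - 4*I)/(r^2 + r*(7 + 2*I) + 14*I)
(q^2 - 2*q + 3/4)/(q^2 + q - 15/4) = (2*q - 1)/(2*q + 5)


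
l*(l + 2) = l^2 + 2*l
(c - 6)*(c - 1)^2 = c^3 - 8*c^2 + 13*c - 6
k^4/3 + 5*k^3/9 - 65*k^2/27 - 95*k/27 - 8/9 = (k/3 + 1)*(k - 8/3)*(k + 1/3)*(k + 1)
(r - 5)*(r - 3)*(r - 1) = r^3 - 9*r^2 + 23*r - 15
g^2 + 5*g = g*(g + 5)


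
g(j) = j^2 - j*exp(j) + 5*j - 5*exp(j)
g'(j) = -j*exp(j) + 2*j - 6*exp(j) + 5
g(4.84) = -1196.83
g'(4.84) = -1356.25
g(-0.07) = -4.94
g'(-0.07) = -0.67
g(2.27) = -53.87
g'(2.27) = -70.51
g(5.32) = -2054.34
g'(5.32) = -2297.99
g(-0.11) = -4.92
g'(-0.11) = -0.50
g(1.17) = -12.66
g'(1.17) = -15.76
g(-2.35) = -6.48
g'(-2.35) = -0.05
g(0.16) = -5.23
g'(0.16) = -1.91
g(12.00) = -2766627.45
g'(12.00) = -2929557.25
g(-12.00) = 84.00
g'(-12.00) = -19.00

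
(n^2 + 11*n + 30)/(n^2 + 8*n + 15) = (n + 6)/(n + 3)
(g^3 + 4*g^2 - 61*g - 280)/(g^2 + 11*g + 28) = (g^2 - 3*g - 40)/(g + 4)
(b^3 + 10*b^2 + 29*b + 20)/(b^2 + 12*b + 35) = (b^2 + 5*b + 4)/(b + 7)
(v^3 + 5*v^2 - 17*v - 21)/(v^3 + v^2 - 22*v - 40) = (v^3 + 5*v^2 - 17*v - 21)/(v^3 + v^2 - 22*v - 40)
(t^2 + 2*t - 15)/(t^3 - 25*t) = (t - 3)/(t*(t - 5))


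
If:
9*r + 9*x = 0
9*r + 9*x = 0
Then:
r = -x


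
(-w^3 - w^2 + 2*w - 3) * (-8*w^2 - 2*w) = 8*w^5 + 10*w^4 - 14*w^3 + 20*w^2 + 6*w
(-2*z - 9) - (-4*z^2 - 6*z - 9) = 4*z^2 + 4*z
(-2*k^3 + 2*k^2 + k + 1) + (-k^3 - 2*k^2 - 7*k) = -3*k^3 - 6*k + 1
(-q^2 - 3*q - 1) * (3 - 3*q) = 3*q^3 + 6*q^2 - 6*q - 3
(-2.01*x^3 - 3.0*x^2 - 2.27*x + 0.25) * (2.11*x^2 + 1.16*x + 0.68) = -4.2411*x^5 - 8.6616*x^4 - 9.6365*x^3 - 4.1457*x^2 - 1.2536*x + 0.17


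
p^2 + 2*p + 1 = (p + 1)^2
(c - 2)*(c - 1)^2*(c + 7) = c^4 + 3*c^3 - 23*c^2 + 33*c - 14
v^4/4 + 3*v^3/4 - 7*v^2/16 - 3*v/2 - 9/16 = (v/4 + 1/4)*(v - 3/2)*(v + 1/2)*(v + 3)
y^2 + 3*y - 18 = (y - 3)*(y + 6)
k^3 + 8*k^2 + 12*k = k*(k + 2)*(k + 6)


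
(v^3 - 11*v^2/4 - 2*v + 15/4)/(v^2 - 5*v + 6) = (4*v^2 + v - 5)/(4*(v - 2))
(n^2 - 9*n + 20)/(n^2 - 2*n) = (n^2 - 9*n + 20)/(n*(n - 2))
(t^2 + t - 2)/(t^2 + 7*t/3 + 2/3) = 3*(t - 1)/(3*t + 1)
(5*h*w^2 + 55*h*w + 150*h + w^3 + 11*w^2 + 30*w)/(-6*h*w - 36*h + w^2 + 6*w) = (5*h*w + 25*h + w^2 + 5*w)/(-6*h + w)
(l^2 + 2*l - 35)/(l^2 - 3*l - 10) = (l + 7)/(l + 2)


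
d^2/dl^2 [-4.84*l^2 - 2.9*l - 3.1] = -9.68000000000000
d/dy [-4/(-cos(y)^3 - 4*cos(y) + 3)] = 4*(3*cos(y)^2 + 4)*sin(y)/(cos(y)^3 + 4*cos(y) - 3)^2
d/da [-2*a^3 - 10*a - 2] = -6*a^2 - 10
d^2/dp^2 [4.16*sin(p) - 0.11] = -4.16*sin(p)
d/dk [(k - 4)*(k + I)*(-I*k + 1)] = -3*I*k^2 + k*(4 + 8*I) - 8 + I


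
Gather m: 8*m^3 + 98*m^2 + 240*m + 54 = 8*m^3 + 98*m^2 + 240*m + 54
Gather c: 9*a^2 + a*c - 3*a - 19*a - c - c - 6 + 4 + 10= 9*a^2 - 22*a + c*(a - 2) + 8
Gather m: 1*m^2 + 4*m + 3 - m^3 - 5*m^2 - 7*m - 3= -m^3 - 4*m^2 - 3*m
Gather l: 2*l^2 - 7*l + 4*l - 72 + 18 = 2*l^2 - 3*l - 54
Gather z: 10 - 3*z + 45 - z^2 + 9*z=-z^2 + 6*z + 55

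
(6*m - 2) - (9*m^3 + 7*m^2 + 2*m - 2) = -9*m^3 - 7*m^2 + 4*m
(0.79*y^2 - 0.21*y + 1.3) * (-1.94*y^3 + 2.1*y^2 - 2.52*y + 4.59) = -1.5326*y^5 + 2.0664*y^4 - 4.9538*y^3 + 6.8853*y^2 - 4.2399*y + 5.967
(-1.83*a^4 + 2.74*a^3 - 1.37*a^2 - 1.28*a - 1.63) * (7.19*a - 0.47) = -13.1577*a^5 + 20.5607*a^4 - 11.1381*a^3 - 8.5593*a^2 - 11.1181*a + 0.7661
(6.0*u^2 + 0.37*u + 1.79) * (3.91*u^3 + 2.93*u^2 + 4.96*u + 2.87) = 23.46*u^5 + 19.0267*u^4 + 37.843*u^3 + 24.2999*u^2 + 9.9403*u + 5.1373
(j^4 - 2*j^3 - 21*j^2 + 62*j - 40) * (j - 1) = j^5 - 3*j^4 - 19*j^3 + 83*j^2 - 102*j + 40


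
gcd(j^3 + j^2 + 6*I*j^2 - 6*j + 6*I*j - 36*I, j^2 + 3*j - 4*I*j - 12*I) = j + 3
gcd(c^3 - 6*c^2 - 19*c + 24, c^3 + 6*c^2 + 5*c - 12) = c^2 + 2*c - 3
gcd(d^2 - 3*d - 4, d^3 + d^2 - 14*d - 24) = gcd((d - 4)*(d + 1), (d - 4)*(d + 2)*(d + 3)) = d - 4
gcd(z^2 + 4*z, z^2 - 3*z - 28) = z + 4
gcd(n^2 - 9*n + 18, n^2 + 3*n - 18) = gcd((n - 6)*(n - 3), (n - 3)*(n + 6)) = n - 3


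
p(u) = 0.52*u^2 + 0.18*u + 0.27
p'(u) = 1.04*u + 0.18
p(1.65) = 1.98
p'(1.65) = 1.90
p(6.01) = 20.13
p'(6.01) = 6.43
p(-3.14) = 4.83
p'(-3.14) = -3.09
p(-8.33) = 34.85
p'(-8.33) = -8.48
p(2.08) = 2.89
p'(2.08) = 2.34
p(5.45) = 16.70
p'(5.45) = 5.85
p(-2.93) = 4.21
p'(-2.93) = -2.87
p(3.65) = 7.85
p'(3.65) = 3.98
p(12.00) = 77.31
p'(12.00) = 12.66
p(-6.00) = 17.91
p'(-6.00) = -6.06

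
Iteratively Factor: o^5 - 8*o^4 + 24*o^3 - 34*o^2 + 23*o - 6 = (o - 1)*(o^4 - 7*o^3 + 17*o^2 - 17*o + 6) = (o - 1)^2*(o^3 - 6*o^2 + 11*o - 6) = (o - 1)^3*(o^2 - 5*o + 6) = (o - 3)*(o - 1)^3*(o - 2)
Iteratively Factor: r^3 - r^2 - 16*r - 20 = (r - 5)*(r^2 + 4*r + 4) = (r - 5)*(r + 2)*(r + 2)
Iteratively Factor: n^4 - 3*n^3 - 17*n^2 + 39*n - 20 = (n + 4)*(n^3 - 7*n^2 + 11*n - 5) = (n - 5)*(n + 4)*(n^2 - 2*n + 1) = (n - 5)*(n - 1)*(n + 4)*(n - 1)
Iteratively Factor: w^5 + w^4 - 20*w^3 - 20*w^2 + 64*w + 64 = (w + 1)*(w^4 - 20*w^2 + 64) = (w + 1)*(w + 2)*(w^3 - 2*w^2 - 16*w + 32) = (w - 2)*(w + 1)*(w + 2)*(w^2 - 16) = (w - 2)*(w + 1)*(w + 2)*(w + 4)*(w - 4)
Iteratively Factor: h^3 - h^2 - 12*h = (h + 3)*(h^2 - 4*h) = h*(h + 3)*(h - 4)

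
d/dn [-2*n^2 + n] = 1 - 4*n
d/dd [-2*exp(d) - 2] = -2*exp(d)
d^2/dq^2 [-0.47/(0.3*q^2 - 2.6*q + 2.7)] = (0.0846*q^2 - 0.7332*q - 0.47*(0.6*q - 2.6)*(1.2*q - 5.2) + 0.7614)/(0.3*q^2 - 2.6*q + 2.7)^3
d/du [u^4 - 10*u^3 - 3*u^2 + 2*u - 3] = 4*u^3 - 30*u^2 - 6*u + 2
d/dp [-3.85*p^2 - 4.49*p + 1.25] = -7.7*p - 4.49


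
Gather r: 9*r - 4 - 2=9*r - 6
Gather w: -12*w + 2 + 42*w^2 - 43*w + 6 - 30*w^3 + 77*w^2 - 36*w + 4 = -30*w^3 + 119*w^2 - 91*w + 12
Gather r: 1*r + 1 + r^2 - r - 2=r^2 - 1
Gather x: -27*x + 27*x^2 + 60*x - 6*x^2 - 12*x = 21*x^2 + 21*x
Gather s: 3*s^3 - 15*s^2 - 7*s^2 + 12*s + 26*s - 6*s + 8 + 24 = 3*s^3 - 22*s^2 + 32*s + 32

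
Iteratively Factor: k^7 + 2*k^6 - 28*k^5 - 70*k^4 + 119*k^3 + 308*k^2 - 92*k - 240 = (k + 2)*(k^6 - 28*k^4 - 14*k^3 + 147*k^2 + 14*k - 120) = (k + 2)*(k + 4)*(k^5 - 4*k^4 - 12*k^3 + 34*k^2 + 11*k - 30) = (k - 1)*(k + 2)*(k + 4)*(k^4 - 3*k^3 - 15*k^2 + 19*k + 30) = (k - 1)*(k + 1)*(k + 2)*(k + 4)*(k^3 - 4*k^2 - 11*k + 30) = (k - 2)*(k - 1)*(k + 1)*(k + 2)*(k + 4)*(k^2 - 2*k - 15) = (k - 2)*(k - 1)*(k + 1)*(k + 2)*(k + 3)*(k + 4)*(k - 5)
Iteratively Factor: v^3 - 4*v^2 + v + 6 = (v - 2)*(v^2 - 2*v - 3) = (v - 3)*(v - 2)*(v + 1)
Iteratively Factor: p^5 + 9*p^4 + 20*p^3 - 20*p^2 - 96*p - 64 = (p + 4)*(p^4 + 5*p^3 - 20*p - 16) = (p + 1)*(p + 4)*(p^3 + 4*p^2 - 4*p - 16) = (p + 1)*(p + 2)*(p + 4)*(p^2 + 2*p - 8) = (p + 1)*(p + 2)*(p + 4)^2*(p - 2)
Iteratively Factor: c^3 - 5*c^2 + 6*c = (c)*(c^2 - 5*c + 6) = c*(c - 2)*(c - 3)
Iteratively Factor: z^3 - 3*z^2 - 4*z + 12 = (z - 2)*(z^2 - z - 6) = (z - 2)*(z + 2)*(z - 3)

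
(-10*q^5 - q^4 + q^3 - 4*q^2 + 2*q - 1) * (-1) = 10*q^5 + q^4 - q^3 + 4*q^2 - 2*q + 1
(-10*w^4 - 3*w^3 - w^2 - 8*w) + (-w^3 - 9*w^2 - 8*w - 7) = -10*w^4 - 4*w^3 - 10*w^2 - 16*w - 7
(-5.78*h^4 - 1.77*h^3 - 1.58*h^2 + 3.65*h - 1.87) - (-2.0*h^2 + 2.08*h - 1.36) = -5.78*h^4 - 1.77*h^3 + 0.42*h^2 + 1.57*h - 0.51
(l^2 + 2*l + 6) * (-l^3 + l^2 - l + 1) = -l^5 - l^4 - 5*l^3 + 5*l^2 - 4*l + 6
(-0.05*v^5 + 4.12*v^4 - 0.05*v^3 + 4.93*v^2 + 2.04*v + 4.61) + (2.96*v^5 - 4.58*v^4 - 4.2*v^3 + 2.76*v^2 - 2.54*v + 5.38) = 2.91*v^5 - 0.46*v^4 - 4.25*v^3 + 7.69*v^2 - 0.5*v + 9.99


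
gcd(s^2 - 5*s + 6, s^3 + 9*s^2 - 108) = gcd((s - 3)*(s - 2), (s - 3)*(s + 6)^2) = s - 3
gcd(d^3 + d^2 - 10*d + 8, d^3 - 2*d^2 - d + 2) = d^2 - 3*d + 2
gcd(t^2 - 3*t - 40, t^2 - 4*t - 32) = t - 8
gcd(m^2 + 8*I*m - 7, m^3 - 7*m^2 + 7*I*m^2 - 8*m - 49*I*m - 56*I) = m + 7*I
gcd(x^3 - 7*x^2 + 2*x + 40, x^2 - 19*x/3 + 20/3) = x - 5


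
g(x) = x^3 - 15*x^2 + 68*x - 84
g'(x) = 3*x^2 - 30*x + 68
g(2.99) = 11.95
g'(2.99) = 5.12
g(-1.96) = -282.43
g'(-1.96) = 138.32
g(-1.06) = -174.13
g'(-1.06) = 103.17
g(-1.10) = -178.28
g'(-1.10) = 104.63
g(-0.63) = -133.04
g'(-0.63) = 88.09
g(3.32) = 13.02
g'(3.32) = 1.47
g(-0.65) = -134.81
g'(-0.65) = 88.77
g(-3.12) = -472.55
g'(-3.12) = 190.80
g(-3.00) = -450.00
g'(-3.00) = 185.00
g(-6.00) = -1248.00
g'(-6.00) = 356.00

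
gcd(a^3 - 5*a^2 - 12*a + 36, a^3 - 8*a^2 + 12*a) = a^2 - 8*a + 12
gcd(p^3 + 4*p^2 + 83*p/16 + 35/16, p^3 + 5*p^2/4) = p + 5/4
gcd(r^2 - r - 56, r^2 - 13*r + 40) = r - 8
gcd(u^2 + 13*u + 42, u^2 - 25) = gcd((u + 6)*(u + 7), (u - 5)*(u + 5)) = 1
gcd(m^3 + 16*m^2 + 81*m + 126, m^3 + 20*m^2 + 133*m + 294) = m^2 + 13*m + 42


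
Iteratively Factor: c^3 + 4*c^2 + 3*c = (c + 3)*(c^2 + c) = c*(c + 3)*(c + 1)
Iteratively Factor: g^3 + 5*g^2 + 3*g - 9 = (g + 3)*(g^2 + 2*g - 3) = (g - 1)*(g + 3)*(g + 3)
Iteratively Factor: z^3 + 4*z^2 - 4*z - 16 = (z + 2)*(z^2 + 2*z - 8) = (z + 2)*(z + 4)*(z - 2)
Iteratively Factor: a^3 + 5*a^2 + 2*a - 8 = (a + 4)*(a^2 + a - 2) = (a + 2)*(a + 4)*(a - 1)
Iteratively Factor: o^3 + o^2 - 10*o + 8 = (o - 2)*(o^2 + 3*o - 4) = (o - 2)*(o - 1)*(o + 4)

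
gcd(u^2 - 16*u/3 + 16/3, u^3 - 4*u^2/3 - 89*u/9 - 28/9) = u - 4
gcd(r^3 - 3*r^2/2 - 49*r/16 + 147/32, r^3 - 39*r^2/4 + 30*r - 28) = r - 7/4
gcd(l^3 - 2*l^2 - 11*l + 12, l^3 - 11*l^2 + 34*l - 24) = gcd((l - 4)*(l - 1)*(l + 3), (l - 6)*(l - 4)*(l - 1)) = l^2 - 5*l + 4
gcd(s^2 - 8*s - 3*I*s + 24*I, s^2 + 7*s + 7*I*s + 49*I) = 1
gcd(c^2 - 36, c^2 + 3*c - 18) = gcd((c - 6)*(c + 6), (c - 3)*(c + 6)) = c + 6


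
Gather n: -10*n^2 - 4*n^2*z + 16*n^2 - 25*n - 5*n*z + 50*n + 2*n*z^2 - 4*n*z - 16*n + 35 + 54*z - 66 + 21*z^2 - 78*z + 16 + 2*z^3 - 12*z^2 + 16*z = n^2*(6 - 4*z) + n*(2*z^2 - 9*z + 9) + 2*z^3 + 9*z^2 - 8*z - 15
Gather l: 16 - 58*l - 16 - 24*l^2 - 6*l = -24*l^2 - 64*l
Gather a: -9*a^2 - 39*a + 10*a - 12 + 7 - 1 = -9*a^2 - 29*a - 6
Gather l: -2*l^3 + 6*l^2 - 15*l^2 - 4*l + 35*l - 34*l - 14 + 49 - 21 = -2*l^3 - 9*l^2 - 3*l + 14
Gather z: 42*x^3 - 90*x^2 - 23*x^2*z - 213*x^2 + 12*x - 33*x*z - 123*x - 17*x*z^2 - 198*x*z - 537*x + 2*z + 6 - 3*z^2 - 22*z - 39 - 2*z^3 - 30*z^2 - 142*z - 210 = 42*x^3 - 303*x^2 - 648*x - 2*z^3 + z^2*(-17*x - 33) + z*(-23*x^2 - 231*x - 162) - 243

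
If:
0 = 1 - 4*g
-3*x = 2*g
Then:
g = 1/4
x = -1/6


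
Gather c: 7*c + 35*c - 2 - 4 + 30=42*c + 24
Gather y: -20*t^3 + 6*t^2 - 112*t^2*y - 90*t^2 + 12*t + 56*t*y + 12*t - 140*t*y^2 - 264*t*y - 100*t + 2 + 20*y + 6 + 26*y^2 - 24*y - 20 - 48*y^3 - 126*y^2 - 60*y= -20*t^3 - 84*t^2 - 76*t - 48*y^3 + y^2*(-140*t - 100) + y*(-112*t^2 - 208*t - 64) - 12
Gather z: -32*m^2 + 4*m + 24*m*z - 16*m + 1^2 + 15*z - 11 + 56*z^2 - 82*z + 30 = -32*m^2 - 12*m + 56*z^2 + z*(24*m - 67) + 20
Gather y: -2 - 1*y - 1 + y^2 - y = y^2 - 2*y - 3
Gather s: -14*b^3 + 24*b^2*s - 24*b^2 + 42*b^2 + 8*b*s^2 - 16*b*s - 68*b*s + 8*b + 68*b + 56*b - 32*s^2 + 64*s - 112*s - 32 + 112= -14*b^3 + 18*b^2 + 132*b + s^2*(8*b - 32) + s*(24*b^2 - 84*b - 48) + 80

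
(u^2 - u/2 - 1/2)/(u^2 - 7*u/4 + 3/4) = 2*(2*u + 1)/(4*u - 3)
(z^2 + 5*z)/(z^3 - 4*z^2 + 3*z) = (z + 5)/(z^2 - 4*z + 3)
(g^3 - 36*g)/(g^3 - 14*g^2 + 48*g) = (g + 6)/(g - 8)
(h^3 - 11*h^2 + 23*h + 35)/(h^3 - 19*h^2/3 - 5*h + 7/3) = 3*(h - 5)/(3*h - 1)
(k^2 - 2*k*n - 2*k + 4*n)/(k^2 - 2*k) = (k - 2*n)/k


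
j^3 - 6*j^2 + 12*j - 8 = (j - 2)^3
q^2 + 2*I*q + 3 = (q - I)*(q + 3*I)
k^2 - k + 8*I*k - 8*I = (k - 1)*(k + 8*I)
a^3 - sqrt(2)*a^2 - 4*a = a*(a - 2*sqrt(2))*(a + sqrt(2))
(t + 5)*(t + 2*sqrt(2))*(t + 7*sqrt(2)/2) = t^3 + 5*t^2 + 11*sqrt(2)*t^2/2 + 14*t + 55*sqrt(2)*t/2 + 70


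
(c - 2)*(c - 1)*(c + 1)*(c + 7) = c^4 + 5*c^3 - 15*c^2 - 5*c + 14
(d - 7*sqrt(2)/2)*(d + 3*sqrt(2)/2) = d^2 - 2*sqrt(2)*d - 21/2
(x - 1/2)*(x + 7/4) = x^2 + 5*x/4 - 7/8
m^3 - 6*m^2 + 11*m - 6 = (m - 3)*(m - 2)*(m - 1)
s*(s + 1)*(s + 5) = s^3 + 6*s^2 + 5*s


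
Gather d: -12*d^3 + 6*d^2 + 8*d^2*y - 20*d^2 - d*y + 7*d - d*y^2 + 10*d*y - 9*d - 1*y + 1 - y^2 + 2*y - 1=-12*d^3 + d^2*(8*y - 14) + d*(-y^2 + 9*y - 2) - y^2 + y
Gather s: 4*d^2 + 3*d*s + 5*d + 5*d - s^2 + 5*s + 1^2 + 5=4*d^2 + 10*d - s^2 + s*(3*d + 5) + 6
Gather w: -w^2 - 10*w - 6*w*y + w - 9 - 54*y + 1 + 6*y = -w^2 + w*(-6*y - 9) - 48*y - 8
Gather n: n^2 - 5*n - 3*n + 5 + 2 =n^2 - 8*n + 7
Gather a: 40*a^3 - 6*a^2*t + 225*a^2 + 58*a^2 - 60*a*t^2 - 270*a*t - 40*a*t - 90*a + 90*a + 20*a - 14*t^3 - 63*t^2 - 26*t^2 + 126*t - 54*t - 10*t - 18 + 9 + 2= 40*a^3 + a^2*(283 - 6*t) + a*(-60*t^2 - 310*t + 20) - 14*t^3 - 89*t^2 + 62*t - 7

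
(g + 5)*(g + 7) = g^2 + 12*g + 35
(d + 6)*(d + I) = d^2 + 6*d + I*d + 6*I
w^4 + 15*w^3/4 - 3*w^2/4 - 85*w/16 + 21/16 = (w - 1)*(w - 1/4)*(w + 3/2)*(w + 7/2)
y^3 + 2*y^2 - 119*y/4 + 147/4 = (y - 7/2)*(y - 3/2)*(y + 7)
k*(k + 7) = k^2 + 7*k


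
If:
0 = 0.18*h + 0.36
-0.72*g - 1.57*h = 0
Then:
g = 4.36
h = -2.00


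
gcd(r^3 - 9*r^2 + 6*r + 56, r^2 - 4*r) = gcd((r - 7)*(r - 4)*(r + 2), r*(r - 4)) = r - 4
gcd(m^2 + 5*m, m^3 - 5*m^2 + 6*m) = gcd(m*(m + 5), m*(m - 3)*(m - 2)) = m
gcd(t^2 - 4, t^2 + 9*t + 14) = t + 2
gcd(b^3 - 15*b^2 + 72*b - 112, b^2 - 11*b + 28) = b^2 - 11*b + 28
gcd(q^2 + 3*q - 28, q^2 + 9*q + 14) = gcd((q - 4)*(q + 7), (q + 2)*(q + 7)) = q + 7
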